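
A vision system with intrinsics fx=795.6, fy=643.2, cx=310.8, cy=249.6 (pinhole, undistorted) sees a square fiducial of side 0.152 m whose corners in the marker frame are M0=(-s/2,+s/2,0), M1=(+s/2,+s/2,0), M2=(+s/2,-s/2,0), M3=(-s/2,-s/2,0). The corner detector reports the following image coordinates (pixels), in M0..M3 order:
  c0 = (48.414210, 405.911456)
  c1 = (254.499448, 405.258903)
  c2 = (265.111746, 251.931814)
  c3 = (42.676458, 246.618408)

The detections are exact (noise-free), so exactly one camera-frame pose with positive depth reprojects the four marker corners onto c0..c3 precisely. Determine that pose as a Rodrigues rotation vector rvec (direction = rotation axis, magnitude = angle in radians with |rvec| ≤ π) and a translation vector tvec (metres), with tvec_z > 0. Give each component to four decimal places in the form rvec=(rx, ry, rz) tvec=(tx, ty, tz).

rvec=(0.2992, -0.1350, 0.0509) tvec=(-0.1129, 0.0723, 0.5751)

Intrinsics K: fx=795.6, fy=643.2, cx=310.8, cy=249.6
Marker side s = 0.152 m; corners in marker frame (Z=0):
  M0 = (-0.0760, +0.0760, 0)
  M1 = (+0.0760, +0.0760, 0)
  M2 = (+0.0760, -0.0760, 0)
  M3 = (-0.0760, -0.0760, 0)
Detected image corners:
  c0 = (48.414210, 405.911456) px
  c1 = (254.499448, 405.258903) px
  c2 = (265.111746, 251.931814) px
  c3 = (42.676458, 246.618408) px
Planar DLT: solve 8×8 A·h = b for H (H[2,2]=1):
  H  [+1444.73161 +60.04112 +154.61188]
  H  [+94.33283 +1193.28099 +330.45015]
  H  [+0.24358 +0.50481 +1.00000]
B = K⁻¹H; ‖b₁‖=1.738685, ‖b₂‖=1.738685; λ = 2/(‖b₁‖+‖b₂‖) = 0.575147, sign → tz>0 ⇒ λ=+0.575147
r₁ = λ·B[:,0] = (+0.98968,+0.02999,+0.14009); r₂ = λ·B[:,1] = (-0.07002,+0.95436,+0.29034)
r₃ = r₁×r₂ = (-0.12499,-0.29715,+0.94661); SVD([r₁ r₂ r₃]) → R = UVᵀ:
  R  [+0.98968 -0.07002 -0.12499]
  R  [+0.02999 +0.95436 -0.29715]
  R  [+0.14009 +0.29034 +0.94661]
t = (-0.11291, +0.07230, +0.57515) m
tr R = 2.890658; θ = arccos((tr R − 1)/2) = 0.332195 rad = 19.033°
axis k = ((R−Rᵀ)₃₂, (R−Rᵀ)₁₃, (R−Rᵀ)₂₁) / (2 sinθ) = (+0.900729, -0.406422, +0.153324)
rvec = θ·k = (+0.299217, -0.135011, +0.050933)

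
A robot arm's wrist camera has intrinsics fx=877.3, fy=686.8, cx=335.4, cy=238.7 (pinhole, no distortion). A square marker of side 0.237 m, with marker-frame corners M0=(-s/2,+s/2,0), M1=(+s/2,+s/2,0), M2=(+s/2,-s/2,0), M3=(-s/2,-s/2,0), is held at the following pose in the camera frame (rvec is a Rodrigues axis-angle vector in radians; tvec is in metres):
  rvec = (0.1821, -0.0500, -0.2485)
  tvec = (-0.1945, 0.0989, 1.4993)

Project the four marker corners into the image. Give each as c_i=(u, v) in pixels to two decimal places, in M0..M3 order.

Intrinsics K: fx=877.3, fy=686.8, cx=335.4, cy=238.7
Marker side s = 0.237 m; corners in marker frame (Z=0):
  M0 = (-0.1185, +0.1185, 0)
  M1 = (+0.1185, +0.1185, 0)
  M2 = (+0.1185, -0.1185, 0)
  M3 = (-0.1185, -0.1185, 0)
rvec = (0.1821, -0.0500, -0.2485), |rvec| = θ = 0.31211 rad = 17.883°
Rodrigues: sinθ=0.30707, 1−cosθ=0.04831; R = I + sinθ·[k]× + (1−cosθ)·[k]×²:
    [+0.96813 +0.23997 -0.07164]
    [-0.24900 +0.95293 -0.17300]
    [+0.02675 +0.18532 +0.98231]
t = (-0.1945, 0.0989, 1.4993) m
M0: Pc = R·M0+t = (-0.28079, +0.24133, +1.51809); u = 877.3·(-0.28079)/1.51809 + 335.4 = 173.1338, v = 686.8·(+0.24133)/1.51809 + 238.7 = 347.8795
M1: Pc = R·M1+t = (-0.05134, +0.18232, +1.52443); u = 877.3·(-0.05134)/1.52443 + 335.4 = 305.8543, v = 686.8·(+0.18232)/1.52443 + 238.7 = 320.8383
M2: Pc = R·M2+t = (-0.10821, -0.04353, +1.48051); u = 877.3·(-0.10821)/1.48051 + 335.4 = 271.2769, v = 686.8·(-0.04353)/1.48051 + 238.7 = 218.5074
M3: Pc = R·M3+t = (-0.33766, +0.01548, +1.47417); u = 877.3·(-0.33766)/1.47417 + 335.4 = 134.4535, v = 686.8·(+0.01548)/1.47417 + 238.7 = 245.9141

c0=(173.13, 347.88) c1=(305.85, 320.84) c2=(271.28, 218.51) c3=(134.45, 245.91)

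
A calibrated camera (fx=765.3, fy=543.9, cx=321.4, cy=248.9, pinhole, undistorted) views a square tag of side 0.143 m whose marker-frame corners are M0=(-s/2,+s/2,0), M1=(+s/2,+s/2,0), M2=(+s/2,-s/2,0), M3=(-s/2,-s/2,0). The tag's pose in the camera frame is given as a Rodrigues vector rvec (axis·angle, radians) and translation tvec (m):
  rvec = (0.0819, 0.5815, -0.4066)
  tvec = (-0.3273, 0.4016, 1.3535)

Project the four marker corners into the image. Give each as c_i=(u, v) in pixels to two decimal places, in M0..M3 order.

Intrinsics K: fx=765.3, fy=543.9, cx=321.4, cy=248.9
Marker side s = 0.143 m; corners in marker frame (Z=0):
  M0 = (-0.0715, +0.0715, 0)
  M1 = (+0.0715, +0.0715, 0)
  M2 = (+0.0715, -0.0715, 0)
  M3 = (-0.0715, -0.0715, 0)
rvec = (0.0819, 0.5815, -0.4066), |rvec| = θ = 0.71426 rad = 40.924°
Rodrigues: sinθ=0.65506, 1−cosθ=0.24442; R = I + sinθ·[k]× + (1−cosθ)·[k]×²:
    [+0.75879 +0.39572 +0.51735]
    [-0.35008 +0.91758 -0.18839]
    [-0.54926 -0.03817 +0.83478]
t = (-0.3273, 0.4016, 1.3535) m
M0: Pc = R·M0+t = (-0.35326, +0.49224, +1.39004); u = 765.3·(-0.35326)/1.39004 + 321.4 = 126.9098, v = 543.9·(+0.49224)/1.39004 + 248.9 = 441.5042
M1: Pc = R·M1+t = (-0.24475, +0.44218, +1.31150); u = 765.3·(-0.24475)/1.31150 + 321.4 = 178.5792, v = 543.9·(+0.44218)/1.31150 + 248.9 = 432.2776
M2: Pc = R·M2+t = (-0.30134, +0.31096, +1.31696); u = 765.3·(-0.30134)/1.31696 + 321.4 = 146.2875, v = 543.9·(+0.31096)/1.31696 + 248.9 = 377.3266
M3: Pc = R·M3+t = (-0.40985, +0.36102, +1.39550); u = 765.3·(-0.40985)/1.39550 + 321.4 = 96.6377, v = 543.9·(+0.36102)/1.39550 + 248.9 = 389.6100

c0=(126.91, 441.50) c1=(178.58, 432.28) c2=(146.29, 377.33) c3=(96.64, 389.61)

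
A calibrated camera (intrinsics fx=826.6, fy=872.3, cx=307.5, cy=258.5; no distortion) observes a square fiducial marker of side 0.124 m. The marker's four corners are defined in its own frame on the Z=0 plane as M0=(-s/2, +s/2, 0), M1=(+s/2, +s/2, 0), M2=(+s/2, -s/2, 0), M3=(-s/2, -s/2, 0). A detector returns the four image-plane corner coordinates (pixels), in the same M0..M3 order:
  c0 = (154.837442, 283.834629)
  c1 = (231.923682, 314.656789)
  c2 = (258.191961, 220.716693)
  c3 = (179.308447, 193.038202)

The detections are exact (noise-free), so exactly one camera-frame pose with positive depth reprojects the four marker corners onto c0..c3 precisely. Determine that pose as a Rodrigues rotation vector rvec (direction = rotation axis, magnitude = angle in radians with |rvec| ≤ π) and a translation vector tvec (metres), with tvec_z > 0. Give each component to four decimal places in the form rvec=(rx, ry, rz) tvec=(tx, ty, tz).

rvec=(0.0455, 0.3575, 0.3075) tvec=(-0.1381, -0.0070, 1.1166)

Intrinsics K: fx=826.6, fy=872.3, cx=307.5, cy=258.5
Marker side s = 0.124 m; corners in marker frame (Z=0):
  M0 = (-0.0620, +0.0620, 0)
  M1 = (+0.0620, +0.0620, 0)
  M2 = (+0.0620, -0.0620, 0)
  M3 = (-0.0620, -0.0620, 0)
Detected image corners:
  c0 = (154.837442, 283.834629) px
  c1 = (231.923682, 314.656789) px
  c2 = (258.191961, 220.716693) px
  c3 = (179.308447, 193.038202) px
Planar DLT: solve 8×8 A·h = b for H (H[2,2]=1):
  H  [+566.59943 -186.41698 +205.26597]
  H  [+159.48507 +766.82350 +253.03826]
  H  [-0.30219 +0.08755 +1.00000]
B = K⁻¹H; ‖b₁‖=0.895611, ‖b₂‖=0.895611; λ = 2/(‖b₁‖+‖b₂‖) = 1.116556, sign → tz>0 ⇒ λ=+1.116556
r₁ = λ·B[:,0] = (+0.89087,+0.30413,-0.33742); r₂ = λ·B[:,1] = (-0.28817,+0.95258,+0.09776)
r₃ = r₁×r₂ = (+0.35114,+0.01015,+0.93627); SVD([r₁ r₂ r₃]) → R = UVᵀ:
  R  [+0.89087 -0.28817 +0.35114]
  R  [+0.30413 +0.95258 +0.01015]
  R  [-0.33742 +0.09776 +0.93627]
t = (-0.13810, -0.00699, +1.11656) m
tr R = 2.779714; θ = arccos((tr R − 1)/2) = 0.473765 rad = 27.145°
axis k = ((R−Rᵀ)₃₂, (R−Rᵀ)₁₃, (R−Rᵀ)₂₁) / (2 sinθ) = (+0.096011, +0.754603, +0.649119)
rvec = θ·k = (+0.045487, +0.357504, +0.307530)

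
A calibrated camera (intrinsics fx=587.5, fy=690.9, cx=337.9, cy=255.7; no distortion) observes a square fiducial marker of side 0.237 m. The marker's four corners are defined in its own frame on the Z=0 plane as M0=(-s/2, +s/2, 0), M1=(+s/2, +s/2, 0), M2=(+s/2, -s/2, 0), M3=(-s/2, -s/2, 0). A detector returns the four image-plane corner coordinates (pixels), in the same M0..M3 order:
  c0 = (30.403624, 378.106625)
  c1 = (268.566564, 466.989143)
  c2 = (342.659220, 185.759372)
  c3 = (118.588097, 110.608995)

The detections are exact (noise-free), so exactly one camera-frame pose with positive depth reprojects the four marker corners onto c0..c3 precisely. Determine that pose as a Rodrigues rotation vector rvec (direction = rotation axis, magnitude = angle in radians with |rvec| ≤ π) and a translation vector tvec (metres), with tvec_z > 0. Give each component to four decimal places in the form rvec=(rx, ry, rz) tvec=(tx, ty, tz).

rvec=(-0.1799, 0.0440, 0.2898) tvec=(-0.1429, 0.0199, 0.5670)

Intrinsics K: fx=587.5, fy=690.9, cx=337.9, cy=255.7
Marker side s = 0.237 m; corners in marker frame (Z=0):
  M0 = (-0.1185, +0.1185, 0)
  M1 = (+0.1185, +0.1185, 0)
  M2 = (+0.1185, -0.1185, 0)
  M3 = (-0.1185, -0.1185, 0)
Detected image corners:
  c0 = (30.403624, 378.106625) px
  c1 = (268.566564, 466.989143) px
  c2 = (342.659220, 185.759372) px
  c3 = (118.588097, 110.608995) px
Planar DLT: solve 8×8 A·h = b for H (H[2,2]=1):
  H  [+951.02429 -399.78844 +189.83216]
  H  [+310.35210 +1071.64497 +279.89977]
  H  [-0.12153 -0.29993 +1.00000]
B = K⁻¹H; ‖b₁‖=1.763675, ‖b₂‖=1.763675; λ = 2/(‖b₁‖+‖b₂‖) = 0.566998, sign → tz>0 ⇒ λ=+0.566998
r₁ = λ·B[:,0] = (+0.95747,+0.28020,-0.06890); r₂ = λ·B[:,1] = (-0.28803,+0.94240,-0.17006)
r₃ = r₁×r₂ = (+0.01729,+0.18267,+0.98302); SVD([r₁ r₂ r₃]) → R = UVᵀ:
  R  [+0.95747 -0.28803 +0.01729]
  R  [+0.28020 +0.94240 +0.18267]
  R  [-0.06890 -0.17006 +0.98302]
t = (-0.14290, +0.01986, +0.56700) m
tr R = 2.882889; θ = arccos((tr R − 1)/2) = 0.343907 rad = 19.704°
axis k = ((R−Rᵀ)₃₂, (R−Rᵀ)₁₃, (R−Rᵀ)₂₁) / (2 sinθ) = (-0.523086, +0.127814, +0.842642)
rvec = θ·k = (-0.179893, +0.043956, +0.289790)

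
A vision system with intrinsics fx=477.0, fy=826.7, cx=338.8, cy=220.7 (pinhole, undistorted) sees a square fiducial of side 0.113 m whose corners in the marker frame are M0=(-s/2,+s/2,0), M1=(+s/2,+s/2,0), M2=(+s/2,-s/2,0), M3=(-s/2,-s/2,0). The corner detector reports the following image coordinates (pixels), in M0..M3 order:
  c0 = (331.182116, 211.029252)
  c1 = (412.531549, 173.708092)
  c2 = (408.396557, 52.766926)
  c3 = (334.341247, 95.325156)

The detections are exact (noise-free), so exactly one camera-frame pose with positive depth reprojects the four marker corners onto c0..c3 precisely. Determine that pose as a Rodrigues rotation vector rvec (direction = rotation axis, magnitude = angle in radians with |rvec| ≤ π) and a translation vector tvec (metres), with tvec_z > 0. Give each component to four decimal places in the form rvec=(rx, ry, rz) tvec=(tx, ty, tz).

Intrinsics K: fx=477.0, fy=826.7, cx=338.8, cy=220.7
Marker side s = 0.113 m; corners in marker frame (Z=0):
  M0 = (-0.0565, +0.0565, 0)
  M1 = (+0.0565, +0.0565, 0)
  M2 = (+0.0565, -0.0565, 0)
  M3 = (-0.0565, -0.0565, 0)
Detected image corners:
  c0 = (331.182116, 211.029252) px
  c1 = (412.531549, 173.708092) px
  c2 = (408.396557, 52.766926) px
  c3 = (334.341247, 95.325156) px
Planar DLT: solve 8×8 A·h = b for H (H[2,2]=1):
  H  [+436.89091 -304.05027 +370.12927]
  H  [-443.87034 +936.12637 +131.20135]
  H  [-0.67068 -0.82652 +1.00000]
B = K⁻¹H; ‖b₁‖=1.586293, ‖b₂‖=1.586293; λ = 2/(‖b₁‖+‖b₂‖) = 0.630400, sign → tz>0 ⇒ λ=+0.630400
r₁ = λ·B[:,0] = (+0.87769,-0.22560,-0.42280); r₂ = λ·B[:,1] = (-0.03175,+0.85294,-0.52104)
r₃ = r₁×r₂ = (+0.47817,+0.47074,+0.74146); SVD([r₁ r₂ r₃]) → R = UVᵀ:
  R  [+0.87769 -0.03175 +0.47817]
  R  [-0.22560 +0.85294 +0.47074]
  R  [-0.42280 -0.52104 +0.74146]
t = (+0.04140, -0.06825, +0.63040) m
tr R = 2.472096; θ = arccos((tr R − 1)/2) = 0.743583 rad = 42.604°
axis k = ((R−Rᵀ)₃₂, (R−Rᵀ)₁₃, (R−Rᵀ)₂₁) / (2 sinθ) = (-0.732554, +0.665480, -0.143183)
rvec = θ·k = (-0.544715, +0.494840, -0.106468)

rvec=(-0.5447, 0.4948, -0.1065) tvec=(0.0414, -0.0682, 0.6304)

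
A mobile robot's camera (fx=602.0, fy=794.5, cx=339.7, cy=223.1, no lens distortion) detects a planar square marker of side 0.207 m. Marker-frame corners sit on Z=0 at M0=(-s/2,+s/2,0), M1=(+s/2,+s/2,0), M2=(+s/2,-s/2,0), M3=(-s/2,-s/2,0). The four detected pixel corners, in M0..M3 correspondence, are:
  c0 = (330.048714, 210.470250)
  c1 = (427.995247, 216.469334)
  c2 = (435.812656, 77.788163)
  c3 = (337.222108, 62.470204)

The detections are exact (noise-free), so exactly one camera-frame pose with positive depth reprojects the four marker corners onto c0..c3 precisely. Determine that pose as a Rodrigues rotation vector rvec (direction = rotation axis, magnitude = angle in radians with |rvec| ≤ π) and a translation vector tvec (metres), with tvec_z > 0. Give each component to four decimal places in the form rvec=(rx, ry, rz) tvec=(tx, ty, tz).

rvec=(0.0748, -0.3633, 0.0526) tvec=(0.0853, -0.1170, 1.1513)

Intrinsics K: fx=602.0, fy=794.5, cx=339.7, cy=223.1
Marker side s = 0.207 m; corners in marker frame (Z=0):
  M0 = (-0.1035, +0.1035, 0)
  M1 = (+0.1035, +0.1035, 0)
  M2 = (+0.1035, -0.1035, 0)
  M3 = (-0.1035, -0.1035, 0)
Detected image corners:
  c0 = (330.048714, 210.470250) px
  c1 = (427.995247, 216.469334) px
  c2 = (435.812656, 77.788163) px
  c3 = (337.222108, 62.470204) px
Planar DLT: solve 8×8 A·h = b for H (H[2,2]=1):
  H  [+593.36011 -15.09172 +384.32448]
  H  [+95.31321 +699.58637 +142.38067]
  H  [+0.30996 +0.05530 +1.00000]
B = K⁻¹H; ‖b₁‖=0.868598, ‖b₂‖=0.868598; λ = 2/(‖b₁‖+‖b₂‖) = 1.151280, sign → tz>0 ⇒ λ=+1.151280
r₁ = λ·B[:,0] = (+0.93339,+0.03791,+0.35685); r₂ = λ·B[:,1] = (-0.06479,+0.99587,+0.06367)
r₃ = r₁×r₂ = (-0.35296,-0.08255,+0.93199); SVD([r₁ r₂ r₃]) → R = UVᵀ:
  R  [+0.93339 -0.06479 -0.35296]
  R  [+0.03791 +0.99587 -0.08255]
  R  [+0.35685 +0.06367 +0.93199]
t = (+0.08534, -0.11697, +1.15128) m
tr R = 2.861250; θ = arccos((tr R − 1)/2) = 0.374679 rad = 21.468°
axis k = ((R−Rᵀ)₃₂, (R−Rᵀ)₁₃, (R−Rᵀ)₂₁) / (2 sinθ) = (+0.199761, -0.969747, +0.140309)
rvec = θ·k = (+0.074846, -0.363343, +0.052571)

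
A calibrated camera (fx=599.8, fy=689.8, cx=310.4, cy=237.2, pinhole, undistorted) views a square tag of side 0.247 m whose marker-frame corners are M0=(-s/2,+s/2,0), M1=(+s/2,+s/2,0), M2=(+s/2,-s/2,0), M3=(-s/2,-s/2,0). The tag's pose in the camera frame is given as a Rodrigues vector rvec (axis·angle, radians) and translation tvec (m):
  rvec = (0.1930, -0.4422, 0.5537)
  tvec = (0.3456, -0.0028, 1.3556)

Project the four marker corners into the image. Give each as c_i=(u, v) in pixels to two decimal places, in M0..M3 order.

Intrinsics K: fx=599.8, fy=689.8, cx=310.4, cy=237.2
Marker side s = 0.247 m; corners in marker frame (Z=0):
  M0 = (-0.1235, +0.1235, 0)
  M1 = (+0.1235, +0.1235, 0)
  M2 = (+0.1235, -0.1235, 0)
  M3 = (-0.1235, -0.1235, 0)
rvec = (0.1930, -0.4422, 0.5537), |rvec| = θ = 0.73442 rad = 42.079°
Rodrigues: sinθ=0.67016, 1−cosθ=0.25778; R = I + sinθ·[k]× + (1−cosθ)·[k]×²:
    [+0.76002 -0.54604 -0.35243]
    [+0.46446 +0.83567 -0.29313]
    [+0.45458 +0.05909 +0.88874]
t = (0.3456, -0.0028, 1.3556) m
M0: Pc = R·M0+t = (+0.18430, +0.04304, +1.30676); u = 599.8·(+0.18430)/1.30676 + 310.4 = 394.9942, v = 689.8·(+0.04304)/1.30676 + 237.2 = 259.9220
M1: Pc = R·M1+t = (+0.37203, +0.15777, +1.41904); u = 599.8·(+0.37203)/1.41904 + 310.4 = 467.6485, v = 689.8·(+0.15777)/1.41904 + 237.2 = 313.8910
M2: Pc = R·M2+t = (+0.50690, -0.04864, +1.40444); u = 599.8·(+0.50690)/1.40444 + 310.4 = 526.8828, v = 689.8·(-0.04864)/1.40444 + 237.2 = 213.3079
M3: Pc = R·M3+t = (+0.31917, -0.16337, +1.29216); u = 599.8·(+0.31917)/1.29216 + 310.4 = 458.5549, v = 689.8·(-0.16337)/1.29216 + 237.2 = 149.9893

c0=(394.99, 259.92) c1=(467.65, 313.89) c2=(526.88, 213.31) c3=(458.55, 149.99)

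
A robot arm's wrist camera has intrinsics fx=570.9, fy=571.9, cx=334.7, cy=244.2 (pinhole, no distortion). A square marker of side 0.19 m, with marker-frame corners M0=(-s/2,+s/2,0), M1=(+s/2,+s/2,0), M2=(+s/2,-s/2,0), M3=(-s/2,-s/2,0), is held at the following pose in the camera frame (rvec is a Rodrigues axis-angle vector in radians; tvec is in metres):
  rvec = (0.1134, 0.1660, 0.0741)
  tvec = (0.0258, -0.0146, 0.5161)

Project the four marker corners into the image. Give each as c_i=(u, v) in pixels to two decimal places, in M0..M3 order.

c0=(257.13, 319.72) c1=(460.83, 341.81) c2=(480.85, 126.39) c3=(267.15, 115.97)

Intrinsics K: fx=570.9, fy=571.9, cx=334.7, cy=244.2
Marker side s = 0.19 m; corners in marker frame (Z=0):
  M0 = (-0.0950, +0.0950, 0)
  M1 = (+0.0950, +0.0950, 0)
  M2 = (+0.0950, -0.0950, 0)
  M3 = (-0.0950, -0.0950, 0)
rvec = (0.1134, 0.1660, 0.0741), |rvec| = θ = 0.21426 rad = 12.276°
Rodrigues: sinθ=0.21262, 1−cosθ=0.02287; R = I + sinθ·[k]× + (1−cosθ)·[k]×²:
    [+0.98354 -0.06416 +0.16892]
    [+0.08291 +0.99086 -0.10641]
    [-0.16055 +0.11866 +0.97987]
t = (0.0258, -0.0146, 0.5161) m
M0: Pc = R·M0+t = (-0.07373, +0.07166, +0.54262); u = 570.9·(-0.07373)/0.54262 + 334.7 = 257.1267, v = 571.9·(+0.07166)/0.54262 + 244.2 = 319.7211
M1: Pc = R·M1+t = (+0.11314, +0.08741, +0.51212); u = 570.9·(+0.11314)/0.51212 + 334.7 = 460.8272, v = 571.9·(+0.08741)/0.51212 + 244.2 = 341.8112
M2: Pc = R·M2+t = (+0.12533, -0.10086, +0.48958); u = 570.9·(+0.12533)/0.48958 + 334.7 = 480.8505, v = 571.9·(-0.10086)/0.48958 + 244.2 = 126.3855
M3: Pc = R·M3+t = (-0.06154, -0.11661, +0.52008); u = 570.9·(-0.06154)/0.52008 + 334.7 = 267.1451, v = 571.9·(-0.11661)/0.52008 + 244.2 = 115.9729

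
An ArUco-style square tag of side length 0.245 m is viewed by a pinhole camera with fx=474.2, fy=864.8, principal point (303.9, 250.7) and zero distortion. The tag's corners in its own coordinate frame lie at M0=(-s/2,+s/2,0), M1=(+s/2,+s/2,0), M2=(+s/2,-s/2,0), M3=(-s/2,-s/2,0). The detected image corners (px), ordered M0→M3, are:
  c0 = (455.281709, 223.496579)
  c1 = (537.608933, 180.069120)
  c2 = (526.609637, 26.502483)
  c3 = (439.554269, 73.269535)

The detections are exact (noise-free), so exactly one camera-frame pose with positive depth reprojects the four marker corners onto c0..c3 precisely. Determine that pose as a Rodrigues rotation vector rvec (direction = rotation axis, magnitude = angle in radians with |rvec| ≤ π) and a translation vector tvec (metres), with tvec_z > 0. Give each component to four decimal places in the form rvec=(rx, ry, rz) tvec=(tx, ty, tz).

Intrinsics K: fx=474.2, fy=864.8, cx=303.9, cy=250.7
Marker side s = 0.245 m; corners in marker frame (Z=0):
  M0 = (-0.1225, +0.1225, 0)
  M1 = (+0.1225, +0.1225, 0)
  M2 = (+0.1225, -0.1225, 0)
  M3 = (-0.1225, -0.1225, 0)
Detected image corners:
  c0 = (455.281709, 223.496579) px
  c1 = (537.608933, 180.069120) px
  c2 = (526.609637, 26.502483) px
  c3 = (439.554269, 73.269535) px
Planar DLT: solve 8×8 A·h = b for H (H[2,2]=1):
  H  [+335.07287 +167.80177 +489.84344]
  H  [-186.53215 +649.06218 +128.04370]
  H  [-0.02110 +0.23120 +1.00000]
B = K⁻¹H; ‖b₁‖=0.750301, ‖b₂‖=0.750301; λ = 2/(‖b₁‖+‖b₂‖) = 1.332799, sign → tz>0 ⇒ λ=+1.332799
r₁ = λ·B[:,0] = (+0.95978,-0.27933,-0.02812); r₂ = λ·B[:,1] = (+0.27415,+0.91098,+0.30814)
r₃ = r₁×r₂ = (-0.06046,-0.30346,+0.95093); SVD([r₁ r₂ r₃]) → R = UVᵀ:
  R  [+0.95978 +0.27415 -0.06046]
  R  [-0.27933 +0.91098 -0.30346]
  R  [-0.02812 +0.30814 +0.95093]
t = (+0.52262, -0.18903, +1.33280) m
tr R = 2.821693; θ = arccos((tr R − 1)/2) = 0.425466 rad = 24.377°
axis k = ((R−Rᵀ)₃₂, (R−Rᵀ)₁₃, (R−Rᵀ)₂₁) / (2 sinθ) = (+0.740891, -0.039174, -0.670482)
rvec = θ·k = (+0.315224, -0.016667, -0.285267)

rvec=(0.3152, -0.0167, -0.2853) tvec=(0.5226, -0.1890, 1.3328)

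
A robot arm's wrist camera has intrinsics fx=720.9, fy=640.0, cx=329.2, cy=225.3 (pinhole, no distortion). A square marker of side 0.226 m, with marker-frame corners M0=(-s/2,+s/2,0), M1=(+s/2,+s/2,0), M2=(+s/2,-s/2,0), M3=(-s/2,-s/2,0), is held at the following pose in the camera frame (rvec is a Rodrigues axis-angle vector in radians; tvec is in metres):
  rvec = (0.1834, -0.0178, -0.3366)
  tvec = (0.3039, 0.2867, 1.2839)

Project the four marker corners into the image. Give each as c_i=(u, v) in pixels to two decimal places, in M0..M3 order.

Intrinsics K: fx=720.9, fy=640.0, cx=329.2, cy=225.3
Marker side s = 0.226 m; corners in marker frame (Z=0):
  M0 = (-0.1130, +0.1130, 0)
  M1 = (+0.1130, +0.1130, 0)
  M2 = (+0.1130, -0.1130, 0)
  M3 = (-0.1130, -0.1130, 0)
rvec = (0.1834, -0.0178, -0.3366), |rvec| = θ = 0.38373 rad = 21.986°
Rodrigues: sinθ=0.37439, 1−cosθ=0.07273; R = I + sinθ·[k]× + (1−cosθ)·[k]×²:
    [+0.94389 +0.32679 -0.04786]
    [-0.33001 +0.92743 -0.17597]
    [-0.01312 +0.18189 +0.98323]
t = (0.3039, 0.2867, 1.2839) m
M0: Pc = R·M0+t = (+0.23417, +0.42879, +1.30594); u = 720.9·(+0.23417)/1.30594 + 329.2 = 458.4648, v = 640.0·(+0.42879)/1.30594 + 225.3 = 435.4374
M1: Pc = R·M1+t = (+0.44749, +0.35421, +1.30297); u = 720.9·(+0.44749)/1.30297 + 329.2 = 576.7824, v = 640.0·(+0.35421)/1.30297 + 225.3 = 399.2818
M2: Pc = R·M2+t = (+0.37363, +0.14461, +1.26186); u = 720.9·(+0.37363)/1.26186 + 329.2 = 542.6552, v = 640.0·(+0.14461)/1.26186 + 225.3 = 298.6438
M3: Pc = R·M3+t = (+0.16031, +0.21919, +1.26483); u = 720.9·(+0.16031)/1.26483 + 329.2 = 420.5723, v = 640.0·(+0.21919)/1.26483 + 225.3 = 336.2104

c0=(458.46, 435.44) c1=(576.78, 399.28) c2=(542.66, 298.64) c3=(420.57, 336.21)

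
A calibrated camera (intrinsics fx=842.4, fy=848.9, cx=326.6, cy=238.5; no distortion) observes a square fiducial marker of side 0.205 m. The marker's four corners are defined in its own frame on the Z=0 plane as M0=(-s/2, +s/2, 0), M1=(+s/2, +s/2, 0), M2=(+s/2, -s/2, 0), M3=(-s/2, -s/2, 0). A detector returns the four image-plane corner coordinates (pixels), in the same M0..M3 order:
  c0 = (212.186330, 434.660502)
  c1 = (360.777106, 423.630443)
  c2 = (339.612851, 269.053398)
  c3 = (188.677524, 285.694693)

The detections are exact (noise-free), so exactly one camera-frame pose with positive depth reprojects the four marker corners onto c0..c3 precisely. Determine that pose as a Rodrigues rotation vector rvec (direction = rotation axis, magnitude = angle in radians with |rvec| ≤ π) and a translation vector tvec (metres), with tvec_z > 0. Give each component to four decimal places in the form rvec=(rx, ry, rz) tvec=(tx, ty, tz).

rvec=(0.1262, 0.1841, -0.1268) tvec=(-0.0692, 0.1514, 1.1112)

Intrinsics K: fx=842.4, fy=848.9, cx=326.6, cy=238.5
Marker side s = 0.205 m; corners in marker frame (Z=0):
  M0 = (-0.1025, +0.1025, 0)
  M1 = (+0.1025, +0.1025, 0)
  M2 = (+0.1025, -0.1025, 0)
  M3 = (-0.1025, -0.1025, 0)
Detected image corners:
  c0 = (212.186330, 434.660502) px
  c1 = (360.777106, 423.630443) px
  c2 = (339.612851, 269.053398) px
  c3 = (188.677524, 285.694693) px
Planar DLT: solve 8×8 A·h = b for H (H[2,2]=1):
  H  [+683.39611 +137.10771 +274.11712]
  H  [-127.77749 +776.09834 +354.17350]
  H  [-0.17106 +0.10188 +1.00000]
B = K⁻¹H; ‖b₁‖=0.899939, ‖b₂‖=0.899939; λ = 2/(‖b₁‖+‖b₂‖) = 1.111187, sign → tz>0 ⇒ λ=+1.111187
r₁ = λ·B[:,0] = (+0.97514,-0.11385,-0.19008); r₂ = λ·B[:,1] = (+0.13696,+0.98409,+0.11321)
r₃ = r₁×r₂ = (+0.17417,-0.13643,+0.97522); SVD([r₁ r₂ r₃]) → R = UVᵀ:
  R  [+0.97514 +0.13696 +0.17417]
  R  [-0.11385 +0.98409 -0.13643]
  R  [-0.19008 +0.11321 +0.97522]
t = (-0.06923, +0.15141, +1.11119) m
tr R = 2.934450; θ = arccos((tr R − 1)/2) = 0.256733 rad = 14.710°
axis k = ((R−Rᵀ)₃₂, (R−Rᵀ)₁₃, (R−Rᵀ)₂₁) / (2 sinθ) = (+0.491558, +0.717248, -0.493888)
rvec = θ·k = (+0.126199, +0.184141, -0.126797)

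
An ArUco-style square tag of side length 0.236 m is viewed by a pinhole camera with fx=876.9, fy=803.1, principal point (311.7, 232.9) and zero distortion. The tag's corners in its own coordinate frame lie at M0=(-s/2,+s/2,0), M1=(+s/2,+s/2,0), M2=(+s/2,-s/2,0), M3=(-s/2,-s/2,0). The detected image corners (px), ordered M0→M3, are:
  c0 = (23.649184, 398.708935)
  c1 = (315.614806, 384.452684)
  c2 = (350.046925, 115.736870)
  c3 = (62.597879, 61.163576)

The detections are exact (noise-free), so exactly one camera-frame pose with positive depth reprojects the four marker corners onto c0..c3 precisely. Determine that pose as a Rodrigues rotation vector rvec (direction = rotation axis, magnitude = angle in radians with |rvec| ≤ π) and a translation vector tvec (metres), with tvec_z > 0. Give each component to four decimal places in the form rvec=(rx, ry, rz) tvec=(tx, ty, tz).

rvec=(0.0710, -0.6442, 0.1006) tvec=(-0.0770, 0.0072, 0.6286)

Intrinsics K: fx=876.9, fy=803.1, cx=311.7, cy=232.9
Marker side s = 0.236 m; corners in marker frame (Z=0):
  M0 = (-0.1180, +0.1180, 0)
  M1 = (+0.1180, +0.1180, 0)
  M2 = (+0.1180, -0.1180, 0)
  M3 = (-0.1180, -0.1180, 0)
Detected image corners:
  c0 = (23.649184, 398.708935) px
  c1 = (315.614806, 384.452684) px
  c2 = (350.046925, 115.736870) px
  c3 = (62.597879, 61.163576) px
Planar DLT: solve 8×8 A·h = b for H (H[2,2]=1):
  H  [+1407.80257 -143.98588 +204.23996]
  H  [+314.50823 +1281.23793 +242.14491]
  H  [+0.95845 +0.05532 +1.00000]
B = K⁻¹H; ‖b₁‖=1.590950, ‖b₂‖=1.590950; λ = 2/(‖b₁‖+‖b₂‖) = 0.628555, sign → tz>0 ⇒ λ=+0.628555
r₁ = λ·B[:,0] = (+0.79496,+0.07145,+0.60244); r₂ = λ·B[:,1] = (-0.11557,+0.99269,+0.03477)
r₃ = r₁×r₂ = (-0.59555,-0.09727,+0.79741); SVD([r₁ r₂ r₃]) → R = UVᵀ:
  R  [+0.79496 -0.11557 -0.59555]
  R  [+0.07145 +0.99269 -0.09727]
  R  [+0.60244 +0.03477 +0.79741]
t = (-0.07703, +0.00724, +0.62856) m
tr R = 2.585059; θ = arccos((tr R − 1)/2) = 0.655850 rad = 37.577°
axis k = ((R−Rᵀ)₃₂, (R−Rᵀ)₁₃, (R−Rᵀ)₂₁) / (2 sinθ) = (+0.108261, -0.982226, +0.153332)
rvec = θ·k = (+0.071003, -0.644194, +0.100563)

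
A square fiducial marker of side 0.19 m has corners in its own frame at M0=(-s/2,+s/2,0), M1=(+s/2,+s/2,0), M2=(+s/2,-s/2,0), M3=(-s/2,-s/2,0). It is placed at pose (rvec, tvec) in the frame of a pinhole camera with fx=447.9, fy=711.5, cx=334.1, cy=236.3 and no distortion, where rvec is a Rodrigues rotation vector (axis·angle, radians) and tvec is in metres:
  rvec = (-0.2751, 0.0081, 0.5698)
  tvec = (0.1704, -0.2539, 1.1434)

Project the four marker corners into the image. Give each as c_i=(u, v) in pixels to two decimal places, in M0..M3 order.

Intrinsics K: fx=447.9, fy=711.5, cx=334.1, cy=236.3
Marker side s = 0.19 m; corners in marker frame (Z=0):
  M0 = (-0.0950, +0.0950, 0)
  M1 = (+0.0950, +0.0950, 0)
  M2 = (+0.0950, -0.0950, 0)
  M3 = (-0.0950, -0.0950, 0)
rvec = (-0.2751, 0.0081, 0.5698), |rvec| = θ = 0.63279 rad = 36.256°
Rodrigues: sinθ=0.59139, 1−cosθ=0.19362; R = I + sinθ·[k]× + (1−cosθ)·[k]×²:
    [+0.84298 -0.53361 -0.06823]
    [+0.53145 +0.80641 +0.25934]
    [-0.08337 -0.25487 +0.96337]
t = (0.1704, -0.2539, 1.1434) m
M0: Pc = R·M0+t = (+0.03962, -0.22778, +1.12711); u = 447.9·(+0.03962)/1.12711 + 334.1 = 349.8464, v = 711.5·(-0.22778)/1.12711 + 236.3 = 92.5121
M1: Pc = R·M1+t = (+0.19979, -0.12680, +1.11127); u = 447.9·(+0.19979)/1.11127 + 334.1 = 414.6262, v = 711.5·(-0.12680)/1.11127 + 236.3 = 155.1132
M2: Pc = R·M2+t = (+0.30118, -0.28002, +1.15969); u = 447.9·(+0.30118)/1.15969 + 334.1 = 450.4208, v = 711.5·(-0.28002)/1.15969 + 236.3 = 64.4999
M3: Pc = R·M3+t = (+0.14101, -0.38100, +1.17553); u = 447.9·(+0.14101)/1.17553 + 334.1 = 387.8273, v = 711.5·(-0.38100)/1.17553 + 236.3 = 5.6986

c0=(349.85, 92.51) c1=(414.63, 155.11) c2=(450.42, 64.50) c3=(387.83, 5.70)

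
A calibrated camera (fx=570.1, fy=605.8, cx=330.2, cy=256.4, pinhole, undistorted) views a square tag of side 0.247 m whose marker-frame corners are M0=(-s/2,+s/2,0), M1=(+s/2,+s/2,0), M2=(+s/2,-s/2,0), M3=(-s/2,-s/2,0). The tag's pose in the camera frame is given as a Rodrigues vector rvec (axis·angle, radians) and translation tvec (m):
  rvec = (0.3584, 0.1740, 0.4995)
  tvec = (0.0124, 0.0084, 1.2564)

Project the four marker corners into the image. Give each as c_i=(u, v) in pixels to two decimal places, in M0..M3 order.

Intrinsics K: fx=570.1, fy=605.8, cx=330.2, cy=256.4
Marker side s = 0.247 m; corners in marker frame (Z=0):
  M0 = (-0.1235, +0.1235, 0)
  M1 = (+0.1235, +0.1235, 0)
  M2 = (+0.1235, -0.1235, 0)
  M3 = (-0.1235, -0.1235, 0)
rvec = (0.3584, 0.1740, 0.4995), |rvec| = θ = 0.63893 rad = 36.608°
Rodrigues: sinθ=0.59633, 1−cosθ=0.19726; R = I + sinθ·[k]× + (1−cosθ)·[k]×²:
    [+0.86481 -0.43607 +0.24891]
    [+0.49634 +0.81737 -0.29251]
    [-0.07589 +0.37651 +0.92330]
t = (0.0124, 0.0084, 1.2564) m
M0: Pc = R·M0+t = (-0.14826, +0.04805, +1.31227); u = 570.1·(-0.14826)/1.31227 + 330.2 = 265.7912, v = 605.8·(+0.04805)/1.31227 + 256.4 = 278.5806
M1: Pc = R·M1+t = (+0.06535, +0.17064, +1.29353); u = 570.1·(+0.06535)/1.29353 + 330.2 = 359.0016, v = 605.8·(+0.17064)/1.29353 + 256.4 = 336.3173
M2: Pc = R·M2+t = (+0.17306, -0.03125, +1.20053); u = 570.1·(+0.17306)/1.20053 + 330.2 = 412.3808, v = 605.8·(-0.03125)/1.20053 + 256.4 = 240.6323
M3: Pc = R·M3+t = (-0.04055, -0.15384, +1.21927); u = 570.1·(-0.04055)/1.21927 + 330.2 = 311.2403, v = 605.8·(-0.15384)/1.21927 + 256.4 = 179.9630

c0=(265.79, 278.58) c1=(359.00, 336.32) c2=(412.38, 240.63) c3=(311.24, 179.96)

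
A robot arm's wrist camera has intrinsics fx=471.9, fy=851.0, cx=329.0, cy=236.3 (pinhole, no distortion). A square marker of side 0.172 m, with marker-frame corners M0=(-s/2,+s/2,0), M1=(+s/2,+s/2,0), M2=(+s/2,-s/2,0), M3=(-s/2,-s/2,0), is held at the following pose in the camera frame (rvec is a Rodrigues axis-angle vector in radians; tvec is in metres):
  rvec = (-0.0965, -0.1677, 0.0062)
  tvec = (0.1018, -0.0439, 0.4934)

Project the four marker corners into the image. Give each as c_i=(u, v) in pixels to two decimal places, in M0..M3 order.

Intrinsics K: fx=471.9, fy=851.0, cx=329.0, cy=236.3
Marker side s = 0.172 m; corners in marker frame (Z=0):
  M0 = (-0.0860, +0.0860, 0)
  M1 = (+0.0860, +0.0860, 0)
  M2 = (+0.0860, -0.0860, 0)
  M3 = (-0.0860, -0.0860, 0)
rvec = (-0.0965, -0.1677, 0.0062), |rvec| = θ = 0.19358 rad = 11.091°
Rodrigues: sinθ=0.19238, 1−cosθ=0.01868; R = I + sinθ·[k]× + (1−cosθ)·[k]×²:
    [+0.98596 +0.00190 -0.16695]
    [+0.01423 +0.99534 +0.09538]
    [+0.16636 -0.09642 +0.98134]
t = (0.1018, -0.0439, 0.4934) m
M0: Pc = R·M0+t = (+0.01717, +0.04048, +0.47080); u = 471.9·(+0.01717)/0.47080 + 329.0 = 346.2111, v = 851.0·(+0.04048)/0.47080 + 236.3 = 309.4619
M1: Pc = R·M1+t = (+0.18676, +0.04292, +0.49941); u = 471.9·(+0.18676)/0.49941 + 329.0 = 505.4675, v = 851.0·(+0.04292)/0.49941 + 236.3 = 309.4401
M2: Pc = R·M2+t = (+0.18643, -0.12828, +0.51600); u = 471.9·(+0.18643)/0.51600 + 329.0 = 499.4963, v = 851.0·(-0.12828)/0.51600 + 236.3 = 24.7441
M3: Pc = R·M3+t = (+0.01684, -0.13072, +0.48739); u = 471.9·(+0.01684)/0.48739 + 329.0 = 345.3082, v = 851.0·(-0.13072)/0.48739 + 236.3 = 8.0512

c0=(346.21, 309.46) c1=(505.47, 309.44) c2=(499.50, 24.74) c3=(345.31, 8.05)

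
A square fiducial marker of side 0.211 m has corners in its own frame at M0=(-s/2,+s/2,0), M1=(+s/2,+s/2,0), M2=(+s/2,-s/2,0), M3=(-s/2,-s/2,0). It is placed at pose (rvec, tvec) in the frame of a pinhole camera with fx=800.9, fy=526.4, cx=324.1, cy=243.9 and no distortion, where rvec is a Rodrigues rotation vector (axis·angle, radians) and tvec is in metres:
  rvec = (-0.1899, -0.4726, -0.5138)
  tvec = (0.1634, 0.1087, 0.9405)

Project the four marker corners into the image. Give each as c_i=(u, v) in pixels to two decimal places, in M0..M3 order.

Intrinsics K: fx=800.9, fy=526.4, cx=324.1, cy=243.9
Marker side s = 0.211 m; corners in marker frame (Z=0):
  M0 = (-0.1055, +0.1055, 0)
  M1 = (+0.1055, +0.1055, 0)
  M2 = (+0.1055, -0.1055, 0)
  M3 = (-0.1055, -0.1055, 0)
rvec = (-0.1899, -0.4726, -0.5138), |rvec| = θ = 0.72347 rad = 41.452°
Rodrigues: sinθ=0.66199, 1−cosθ=0.25048; R = I + sinθ·[k]× + (1−cosθ)·[k]×²:
    [+0.76677 +0.51309 -0.38574]
    [-0.42719 +0.85640 +0.28997]
    [+0.47913 -0.05756 +0.87585]
t = (0.1634, 0.1087, 0.9405) m
M0: Pc = R·M0+t = (+0.13664, +0.24412, +0.88388); u = 800.9·(+0.13664)/0.88388 + 324.1 = 447.9086, v = 526.4·(+0.24412)/0.88388 + 243.9 = 389.2866
M1: Pc = R·M1+t = (+0.29843, +0.15398, +0.98498); u = 800.9·(+0.29843)/0.98498 + 324.1 = 566.7544, v = 526.4·(+0.15398)/0.98498 + 243.9 = 326.1926
M2: Pc = R·M2+t = (+0.19016, -0.02672, +0.99712); u = 800.9·(+0.19016)/0.99712 + 324.1 = 476.8421, v = 526.4·(-0.02672)/0.99712 + 243.9 = 229.7945
M3: Pc = R·M3+t = (+0.02837, +0.06342, +0.89602); u = 800.9·(+0.02837)/0.89602 + 324.1 = 349.4623, v = 526.4·(+0.06342)/0.89602 + 243.9 = 281.1569

c0=(447.91, 389.29) c1=(566.75, 326.19) c2=(476.84, 229.79) c3=(349.46, 281.16)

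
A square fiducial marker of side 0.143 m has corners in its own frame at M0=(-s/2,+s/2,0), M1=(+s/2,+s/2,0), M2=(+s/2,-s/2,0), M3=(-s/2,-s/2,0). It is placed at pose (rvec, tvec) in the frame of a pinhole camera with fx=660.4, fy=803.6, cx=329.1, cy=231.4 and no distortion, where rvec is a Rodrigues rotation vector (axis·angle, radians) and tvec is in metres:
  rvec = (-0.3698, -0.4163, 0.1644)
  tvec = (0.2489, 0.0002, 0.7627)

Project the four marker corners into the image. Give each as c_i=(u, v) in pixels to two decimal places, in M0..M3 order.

c0=(495.39, 287.54) c1=(595.99, 318.44) c2=(587.40, 183.00) c3=(493.43, 145.09)

Intrinsics K: fx=660.4, fy=803.6, cx=329.1, cy=231.4
Marker side s = 0.143 m; corners in marker frame (Z=0):
  M0 = (-0.0715, +0.0715, 0)
  M1 = (+0.0715, +0.0715, 0)
  M2 = (+0.0715, -0.0715, 0)
  M3 = (-0.0715, -0.0715, 0)
rvec = (-0.3698, -0.4163, 0.1644), |rvec| = θ = 0.58059 rad = 33.265°
Rodrigues: sinθ=0.54852, 1−cosθ=0.16386; R = I + sinθ·[k]× + (1−cosθ)·[k]×²:
    [+0.90262 -0.08048 -0.42286]
    [+0.23015 +0.92038 +0.31610]
    [+0.36375 -0.38264 +0.84928]
t = (0.2489, 0.0002, 0.7627) m
M0: Pc = R·M0+t = (+0.17861, +0.04955, +0.70933); u = 660.4·(+0.17861)/0.70933 + 329.1 = 495.3872, v = 803.6·(+0.04955)/0.70933 + 231.4 = 287.5367
M1: Pc = R·M1+t = (+0.30768, +0.08246, +0.76135); u = 660.4·(+0.30768)/0.76135 + 329.1 = 595.9861, v = 803.6·(+0.08246)/0.76135 + 231.4 = 318.4398
M2: Pc = R·M2+t = (+0.31919, -0.04915, +0.81607); u = 660.4·(+0.31919)/0.81607 + 329.1 = 587.4049, v = 803.6·(-0.04915)/0.81607 + 231.4 = 182.9994
M3: Pc = R·M3+t = (+0.19012, -0.08206, +0.76405); u = 660.4·(+0.19012)/0.76405 + 329.1 = 493.4262, v = 803.6·(-0.08206)/0.76405 + 231.4 = 145.0886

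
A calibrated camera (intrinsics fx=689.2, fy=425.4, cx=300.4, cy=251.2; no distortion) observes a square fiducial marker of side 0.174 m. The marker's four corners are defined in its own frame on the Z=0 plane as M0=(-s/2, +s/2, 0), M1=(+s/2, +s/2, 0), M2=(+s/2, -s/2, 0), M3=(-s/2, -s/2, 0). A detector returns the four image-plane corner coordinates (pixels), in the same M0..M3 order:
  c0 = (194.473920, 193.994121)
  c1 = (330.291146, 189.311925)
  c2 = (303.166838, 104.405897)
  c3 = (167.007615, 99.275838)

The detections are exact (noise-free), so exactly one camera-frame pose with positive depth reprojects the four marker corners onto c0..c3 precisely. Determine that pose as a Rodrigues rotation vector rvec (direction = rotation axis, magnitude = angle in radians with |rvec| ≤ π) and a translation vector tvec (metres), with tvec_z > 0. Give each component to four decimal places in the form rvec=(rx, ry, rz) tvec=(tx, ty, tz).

rvec=(-0.1352, -0.5120, -0.1609) tvec=(-0.0552, -0.1950, 0.7909)

Intrinsics K: fx=689.2, fy=425.4, cx=300.4, cy=251.2
Marker side s = 0.174 m; corners in marker frame (Z=0):
  M0 = (-0.0870, +0.0870, 0)
  M1 = (+0.0870, +0.0870, 0)
  M2 = (+0.0870, -0.0870, 0)
  M3 = (-0.0870, -0.0870, 0)
Detected image corners:
  c0 = (194.473920, 193.994121) px
  c1 = (330.291146, 189.311925) px
  c2 = (303.166838, 104.405897) px
  c3 = (167.007615, 99.275838) px
Planar DLT: solve 8×8 A·h = b for H (H[2,2]=1):
  H  [+937.79876 +129.04920 +252.31826]
  H  [+93.74278 +498.23928 +146.31694]
  H  [+0.62817 -0.11163 +1.00000]
B = K⁻¹H; ‖b₁‖=1.264372, ‖b₂‖=1.264372; λ = 2/(‖b₁‖+‖b₂‖) = 0.790906, sign → tz>0 ⇒ λ=+0.790906
r₁ = λ·B[:,0] = (+0.85964,-0.11909,+0.49682); r₂ = λ·B[:,1] = (+0.18658,+0.97847,-0.08829)
r₃ = r₁×r₂ = (-0.47561,+0.16859,+0.86335); SVD([r₁ r₂ r₃]) → R = UVᵀ:
  R  [+0.85964 +0.18658 -0.47561]
  R  [-0.11909 +0.97847 +0.16859]
  R  [+0.49682 -0.08829 +0.86335]
t = (-0.05518, -0.19500, +0.79091) m
tr R = 2.701456; θ = arccos((tr R − 1)/2) = 0.553427 rad = 31.709°
axis k = ((R−Rᵀ)₃₂, (R−Rᵀ)₁₃, (R−Rᵀ)₂₁) / (2 sinθ) = (-0.244369, -0.925059, -0.290773)
rvec = θ·k = (-0.135240, -0.511953, -0.160922)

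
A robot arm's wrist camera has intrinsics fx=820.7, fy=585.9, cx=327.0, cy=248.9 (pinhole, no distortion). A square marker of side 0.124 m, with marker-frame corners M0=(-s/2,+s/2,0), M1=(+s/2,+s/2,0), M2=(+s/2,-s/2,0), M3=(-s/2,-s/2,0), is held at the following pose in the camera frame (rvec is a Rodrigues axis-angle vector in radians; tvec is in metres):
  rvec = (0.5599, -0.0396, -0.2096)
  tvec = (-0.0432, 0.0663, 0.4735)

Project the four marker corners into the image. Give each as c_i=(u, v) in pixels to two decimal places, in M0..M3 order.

Intrinsics K: fx=820.7, fy=585.9, cx=327.0, cy=248.9
Marker side s = 0.124 m; corners in marker frame (Z=0):
  M0 = (-0.0620, +0.0620, 0)
  M1 = (+0.0620, +0.0620, 0)
  M2 = (+0.0620, -0.0620, 0)
  M3 = (-0.0620, -0.0620, 0)
rvec = (0.5599, -0.0396, -0.2096), |rvec| = θ = 0.59916 rad = 34.329°
Rodrigues: sinθ=0.56395, 1−cosθ=0.17419; R = I + sinθ·[k]× + (1−cosθ)·[k]×²:
    [+0.97792 +0.18652 -0.09422]
    [-0.20804 +0.82657 -0.52297]
    [-0.01967 +0.53102 +0.84713]
t = (-0.0432, 0.0663, 0.4735) m
M0: Pc = R·M0+t = (-0.09227, +0.13045, +0.50764); u = 820.7·(-0.09227)/0.50764 + 327.0 = 177.8336, v = 585.9·(+0.13045)/0.50764 + 248.9 = 399.4553
M1: Pc = R·M1+t = (+0.02900, +0.10465, +0.50520); u = 820.7·(+0.02900)/0.50520 + 327.0 = 374.1033, v = 585.9·(+0.10465)/0.50520 + 248.9 = 370.2645
M2: Pc = R·M2+t = (+0.00587, +0.00215, +0.43936); u = 820.7·(+0.00587)/0.43936 + 327.0 = 337.9587, v = 585.9·(+0.00215)/0.43936 + 248.9 = 251.7724
M3: Pc = R·M3+t = (-0.11540, +0.02795, +0.44180); u = 820.7·(-0.11540)/0.44180 + 327.0 = 112.6358, v = 585.9·(+0.02795)/0.44180 + 248.9 = 285.9680

c0=(177.83, 399.46) c1=(374.10, 370.26) c2=(337.96, 251.77) c3=(112.64, 285.97)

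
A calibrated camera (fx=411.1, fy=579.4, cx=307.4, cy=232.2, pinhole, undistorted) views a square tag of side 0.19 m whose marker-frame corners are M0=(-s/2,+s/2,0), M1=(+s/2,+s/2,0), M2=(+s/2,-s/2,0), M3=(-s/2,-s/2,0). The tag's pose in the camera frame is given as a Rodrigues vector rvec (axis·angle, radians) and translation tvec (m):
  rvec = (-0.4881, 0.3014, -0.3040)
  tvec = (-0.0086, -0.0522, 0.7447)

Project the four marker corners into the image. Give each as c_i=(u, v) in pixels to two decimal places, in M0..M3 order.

c0=(264.38, 281.71) c1=(366.96, 227.07) c2=(338.20, 107.89) c3=(249.00, 161.98)

Intrinsics K: fx=411.1, fy=579.4, cx=307.4, cy=232.2
Marker side s = 0.19 m; corners in marker frame (Z=0):
  M0 = (-0.0950, +0.0950, 0)
  M1 = (+0.0950, +0.0950, 0)
  M2 = (+0.0950, -0.0950, 0)
  M3 = (-0.0950, -0.0950, 0)
rvec = (-0.4881, 0.3014, -0.3040), |rvec| = θ = 0.64923 rad = 37.198°
Rodrigues: sinθ=0.60457, 1−cosθ=0.20345; R = I + sinθ·[k]× + (1−cosθ)·[k]×²:
    [+0.91154 +0.21208 +0.35229]
    [-0.35410 +0.84040 +0.41030]
    [-0.20905 -0.49875 +0.84116]
t = (-0.0086, -0.0522, 0.7447) m
M0: Pc = R·M0+t = (-0.07505, +0.06128, +0.71718); u = 411.1·(-0.07505)/0.71718 + 307.4 = 264.3804, v = 579.4·(+0.06128)/0.71718 + 232.2 = 281.7051
M1: Pc = R·M1+t = (+0.09814, -0.00600, +0.67746); u = 411.1·(+0.09814)/0.67746 + 307.4 = 366.9566, v = 579.4·(-0.00600)/0.67746 + 232.2 = 227.0671
M2: Pc = R·M2+t = (+0.05785, -0.16568, +0.77222); u = 411.1·(+0.05785)/0.77222 + 307.4 = 338.1965, v = 579.4·(-0.16568)/0.77222 + 232.2 = 107.8921
M3: Pc = R·M3+t = (-0.11534, -0.09840, +0.81194); u = 411.1·(-0.11534)/0.81194 + 307.4 = 248.9991, v = 579.4·(-0.09840)/0.81194 + 232.2 = 161.9830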